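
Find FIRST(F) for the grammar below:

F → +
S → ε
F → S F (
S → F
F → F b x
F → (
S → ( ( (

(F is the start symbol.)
FIRST sets of the other non-terminals involved (by the same procedure, iterated to a fixed point):
  FIRST(S) = { '(', '+', ε }

From F → +:
  - '+' is a terminal: add '+' and stop
From F → S F (:
  - S is a non-terminal: add FIRST(S) \ {ε} = { '(', '+' }
    S is nullable, so continue to the next symbol
  - F is the symbol being defined: contributes nothing new
    F is not nullable, so stop
From F → F b x:
  - F is the symbol being defined: contributes nothing new
    F is not nullable, so stop
From F → (:
  - '(' is a terminal: add '(' and stop

Collecting: FIRST(F) = { '(', '+' }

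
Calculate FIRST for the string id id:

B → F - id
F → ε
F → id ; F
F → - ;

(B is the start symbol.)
{ 'id' }

To compute FIRST(id id), process the symbols left to right:
Symbol id is a terminal. Add 'id' and stop.
FIRST(id id) = { 'id' }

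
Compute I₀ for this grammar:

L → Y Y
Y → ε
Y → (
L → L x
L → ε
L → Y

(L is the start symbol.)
{ [L → . L x], [L → . Y Y], [L → . Y], [L → .], [L' → . L], [Y → . (], [Y → .] }

First, augment the grammar with L' → L
I₀ = CLOSURE({ [L' → . L] }):
  [L' → . L] has the dot before L: add [L → . Y Y], [L → . L x], [L → .], [L → . Y]
  [L → . Y Y] has the dot before Y: add [Y → .], [Y → . (]
No further items can be added.

I₀ = { [L → . L x], [L → . Y Y], [L → . Y], [L → .], [L' → . L], [Y → . (], [Y → .] }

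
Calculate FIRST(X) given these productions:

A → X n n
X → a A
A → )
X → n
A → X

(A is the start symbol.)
{ 'a', 'n' }

To compute FIRST(X), examine every production with X on the left-hand side, reading each right-hand side left to right until a non-nullable symbol is reached.

From X → a A:
  - a is a terminal: add 'a' and stop
From X → n:
  - n is a terminal: add 'n' and stop

Collecting: FIRST(X) = { 'a', 'n' }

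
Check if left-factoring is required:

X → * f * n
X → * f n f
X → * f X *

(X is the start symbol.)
Left-factoring is needed when two productions for the same non-terminal
share a common prefix on the right-hand side.

Productions for X:
  X → * f * n
  X → * f n f
  X → * f X *

Found common prefix '* f' in productions for X

Answer: Yes, X has productions with common prefix '* f'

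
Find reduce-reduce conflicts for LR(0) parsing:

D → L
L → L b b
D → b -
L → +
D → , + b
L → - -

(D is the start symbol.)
A reduce-reduce conflict occurs when an LR(0) state has two complete items [A → α .] and [B → β .] — both call for a reduction, and with no lookahead the parser cannot choose between them.

Augment with D' → D and build the canonical LR(0) collection (I0 = CLOSURE({[D' → . D]}), then GOTO on every symbol after a dot until no new states appear). It has 13 states:
  I0: { [D → . , + b], [D → . L], [D → . b -], [D' → . D], [L → . +], [L → . - -], [L → . L b b] }  — shift
  I1: { [L → + .] }  — reduce
  I2: { [D → , . + b] }  — shift
  I3: { [L → - . -] }  — shift
  I4: { [D' → D .] }  — accept
  I5: { [D → L .], [L → L . b b] }  — shift, reduce
  I6: { [D → b . -] }  — shift
  I7: { [D → b - .] }  — reduce
  I8: { [L → L b . b] }  — shift
  I9: { [L → L b b .] }  — reduce
  I10: { [L → - - .] }  — reduce
  I11: { [D → , + . b] }  — shift
  I12: { [D → , + b .] }  — reduce

No state contains more than one complete item.

Answer: No reduce-reduce conflicts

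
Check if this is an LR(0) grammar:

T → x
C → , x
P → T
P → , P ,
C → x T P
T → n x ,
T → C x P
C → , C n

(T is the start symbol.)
No. Shift-reduce conflict between [T → x .] and [C → . , C n]

A grammar is LR(0) if no state in the canonical LR(0) collection has:
  - both a shift item (dot before a terminal) and a complete item (shift-reduce conflict), or
  - two or more complete items (reduce-reduce conflict; the accept item [T' → T .] counts as a complete item here).

Augment with T' → T and build the canonical LR(0) collection (I0 = CLOSURE({[T' → . T]}), then GOTO on every symbol after a dot until no new states appear). It has 21 states:
  I0: { [C → . , C n], [C → . , x], [C → . x T P], [T → . C x P], [T → . n x ,], [T → . x], [T' → . T] }  — shift
  I1: { [C → , . C n], [C → , . x], [C → . , C n], [C → . , x], [C → . x T P] }  — shift
  I2: { [T → C . x P] }  — shift
  I3: { [T' → T .] }  — accept
  I4: { [T → n . x ,] }  — shift
  I5: { [C → . , C n], [C → . , x], [C → . x T P], [C → x . T P], [T → . C x P], [T → . n x ,], [T → . x], [T → x .] }  — shift, reduce
  I6: { [C → . , C n], [C → . , x], [C → . x T P], [C → x T . P], [P → . , P ,], [P → . T], [T → . C x P], [T → . n x ,], [T → . x] }  — shift
  I7: { [C → , . C n], [C → , . x], [C → . , C n], [C → . , x], [C → . x T P], [P → , . P ,], [P → . , P ,], [P → . T], [T → . C x P], [T → . n x ,], [T → . x] }  — shift
  I8: { [C → x T P .] }  — reduce
  I9: { [P → T .] }  — reduce
  I10: { [C → , C . n], [T → C . x P] }  — shift
  I11: { [P → , P . ,] }  — shift
  I12: { [C → , x .], [C → . , C n], [C → . , x], [C → . x T P], [C → x . T P], [T → . C x P], [T → . n x ,], [T → . x], [T → x .] }  — shift, 2 reduces
  I13: { [P → , P , .] }  — reduce
  I14: { [C → , C n .] }  — reduce
  I15: { [C → . , C n], [C → . , x], [C → . x T P], [P → . , P ,], [P → . T], [T → . C x P], [T → . n x ,], [T → . x], [T → C x . P] }  — shift
  I16: { [T → C x P .] }  — reduce
  I17: { [T → n x . ,] }  — shift
  I18: { [T → n x , .] }  — reduce
  I19: { [C → , C . n] }  — shift
  I20: { [C → , x .], [C → . , C n], [C → . , x], [C → . x T P], [C → x . T P], [T → . C x P], [T → . n x ,], [T → . x] }  — shift, reduce

Conflict in state I5:
  Shift-reduce conflict between [T → x .] and [C → . , C n]
So the grammar is NOT LR(0).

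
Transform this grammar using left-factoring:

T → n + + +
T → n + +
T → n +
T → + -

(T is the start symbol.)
Left-factoring transforms A → αβ₁ | αβ₂ into A → αA' and A' → β₁ | β₂
(α is the longest common prefix among the alternatives). Repeat until
no nonterminal has two alternatives with a common prefix.

Round 1: T has alternatives sharing prefix 'n +'. Introduce T': T → n + T'
  Add: T' → + +
  Add: T' → +
  Add: T' → ε

Round 2: T' has alternatives sharing prefix '+'. Introduce T'': T' → + T''
  Add: T'' → +
  Add: T'' → ε

No remaining common prefixes — done.

Resulting grammar:
T → n + T'
T' → + T''
T'' → +
T'' → ε
T' → ε
T → + -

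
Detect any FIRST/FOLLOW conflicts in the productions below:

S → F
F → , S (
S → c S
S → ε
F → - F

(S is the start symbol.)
A FIRST/FOLLOW conflict occurs when a non-terminal N has a nullable alternative N → β (β ⇒* ε) and another alternative N → α with FIRST(α) ∩ FOLLOW(N) ≠ ∅: on such a lookahead the parser cannot decide between expanding α and letting N vanish via β.

Nullable non-terminals: S.
FIRST sets used below: FIRST(F) = { ',', '-' }

S: nullable alternative(s) S → ε; FOLLOW(S) = { $, '(' }
  S → F: FIRST \ {ε} = { ',', '-' } — disjoint from FOLLOW(S)
  S → c S: FIRST \ {ε} = { 'c' } — disjoint from FOLLOW(S)
  S → ε: FIRST \ {ε} = { } — this is the only nullable alternative, skip

F has no nullable alternative, so no FIRST/FOLLOW check is needed there.

No FIRST/FOLLOW conflicts found.

Answer: No FIRST/FOLLOW conflicts.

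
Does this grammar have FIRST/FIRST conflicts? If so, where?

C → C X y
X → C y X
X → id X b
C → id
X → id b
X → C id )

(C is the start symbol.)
Yes. C → C X y / C → id on { 'id' }; X → C y X / X → id X b on { 'id' }; X → C y X / X → id b on { 'id' }; X → C y X / X → C id ')' on { 'id' }; X → id X b / X → id b on { 'id' }; X → id X b / X → C id ')' on { 'id' }; X → id b / X → C id ')' on { 'id' }

FIRST sets of the non-terminals at (or reachable through a nullable prefix from) the front of some alternative:
  FIRST(C) = { 'id' }

Productions for C:
  C → C X y: FIRST = { 'id' }
  C → id: FIRST = { 'id' }
Productions for X:
  X → C y X: FIRST = { 'id' }
  X → id X b: FIRST = { 'id' }
  X → id b: FIRST = { 'id' }
  X → C id ): FIRST = { 'id' }

Conflict for C: C → C X y and C → id
  Overlap: { 'id' }
Conflict for X: X → C y X and X → id X b
  Overlap: { 'id' }
Conflict for X: X → C y X and X → id b
  Overlap: { 'id' }
Conflict for X: X → C y X and X → C id )
  Overlap: { 'id' }
Conflict for X: X → id X b and X → id b
  Overlap: { 'id' }
Conflict for X: X → id X b and X → C id )
  Overlap: { 'id' }
Conflict for X: X → id b and X → C id )
  Overlap: { 'id' }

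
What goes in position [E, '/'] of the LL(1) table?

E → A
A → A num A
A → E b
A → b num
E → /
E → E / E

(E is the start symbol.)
To find M[E, '/'], we find productions for E where '/' is in the predict set (PREDICT(N → α) = (FIRST(α) \ {ε}) ∪ (FOLLOW(N) if α ⇒* ε)).

Relevant sets:
  FIRST(A) = { '/', 'b' }
  FIRST(E) = { '/', 'b' }

E → A: PREDICT = { '/', 'b' }
  '/' is in predict set, so this production goes in M[E, '/']
E → /: PREDICT = { '/' }
  '/' is in predict set, so this production goes in M[E, '/']
E → E / E: PREDICT = { '/', 'b' }
  '/' is in predict set, so this production goes in M[E, '/']

M[E, '/'] = E → A, E → /, E → E / E  (a multiply-defined cell — the grammar is not LL(1))

Answer: E → A, E → /, E → E / E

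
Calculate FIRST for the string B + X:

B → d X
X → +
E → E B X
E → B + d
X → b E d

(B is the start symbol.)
{ 'd' }

FIRST sets of the non-terminals involved (from the grammar, by fixed-point iteration):
  FIRST(B) = { 'd' }

To compute FIRST(B + X), process the symbols left to right:
Symbol B is a non-terminal. Add FIRST(B) \ {ε} = { 'd' }
B is not nullable (ε ∉ FIRST(B)), so stop here.
FIRST(B + X) = { 'd' }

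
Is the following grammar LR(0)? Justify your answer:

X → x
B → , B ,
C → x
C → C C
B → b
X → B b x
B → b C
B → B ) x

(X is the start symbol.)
No. Shift-reduce conflict between [B → b .] and [C → . x]

Augment with X' → X and build the canonical LR(0) collection (I0 = CLOSURE({[X' → . X]}), then GOTO on every symbol after a dot until no new states appear). It has 15 states:
  I0: { [B → . , B ,], [B → . B ) x], [B → . b C], [B → . b], [X → . B b x], [X → . x], [X' → . X] }  — shift
  I1: { [B → , . B ,], [B → . , B ,], [B → . B ) x], [B → . b C], [B → . b] }  — shift
  I2: { [B → B . ) x], [X → B . b x] }  — shift
  I3: { [X' → X .] }  — accept
  I4: { [B → b . C], [B → b .], [C → . C C], [C → . x] }  — shift, reduce
  I5: { [X → x .] }  — reduce
  I6: { [B → b C .], [C → . C C], [C → . x], [C → C . C] }  — shift, reduce
  I7: { [C → x .] }  — reduce
  I8: { [C → . C C], [C → . x], [C → C . C], [C → C C .] }  — shift, reduce
  I9: { [B → B ) . x] }  — shift
  I10: { [X → B b . x] }  — shift
  I11: { [X → B b x .] }  — reduce
  I12: { [B → B ) x .] }  — reduce
  I13: { [B → , B . ,], [B → B . ) x] }  — shift
  I14: { [B → , B , .] }  — reduce

Conflict in state I4:
  Shift-reduce conflict between [B → b .] and [C → . x]
So the grammar is NOT LR(0).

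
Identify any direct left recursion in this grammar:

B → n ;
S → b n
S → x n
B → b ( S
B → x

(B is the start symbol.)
No direct left recursion

B → n ;: starts with n
S → b n: starts with b
S → x n: starts with x
B → b ( S: starts with b
B → x: starts with x

No direct left recursion found.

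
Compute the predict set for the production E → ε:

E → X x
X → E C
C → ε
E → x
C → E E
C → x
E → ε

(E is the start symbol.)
PREDICT(E → ε) = (FIRST(RHS) \ {ε}) ∪ (FOLLOW(E) if ε ∈ FIRST(RHS), i.e. RHS ⇒* ε)
The right-hand side is ε (FIRST(ε) = { ε }), so the predict set is FOLLOW(E) = { $, 'x' }
PREDICT(E → ε) = { $, 'x' }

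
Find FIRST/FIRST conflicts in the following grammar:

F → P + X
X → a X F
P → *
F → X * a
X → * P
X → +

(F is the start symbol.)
FIRST sets of the non-terminals at (or reachable through a nullable prefix from) the front of some alternative:
  FIRST(P) = { '*' }
  FIRST(X) = { '*', '+', 'a' }

Productions for F:
  F → P + X: FIRST = { '*' }
  F → X * a: FIRST = { '*', '+', 'a' }
Productions for X:
  X → a X F: FIRST = { 'a' }
  X → * P: FIRST = { '*' }
  X → +: FIRST = { '+' }
P has only one production, so no FIRST/FIRST conflict is possible there.

Conflict for F: F → P + X and F → X * a
  Overlap: { '*' }

Answer: Yes. F → P '+' X / F → X '*' a on { '*' }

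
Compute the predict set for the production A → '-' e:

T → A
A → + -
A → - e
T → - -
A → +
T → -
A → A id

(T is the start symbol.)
PREDICT(A → '-' e) = (FIRST(RHS) \ {ε}) ∪ (FOLLOW(A) if ε ∈ FIRST(RHS), i.e. RHS ⇒* ε)
FIRST('-' e) = { '-' }
ε ∉ FIRST('-' e), so FOLLOW(A) is not added.
PREDICT(A → '-' e) = { '-' }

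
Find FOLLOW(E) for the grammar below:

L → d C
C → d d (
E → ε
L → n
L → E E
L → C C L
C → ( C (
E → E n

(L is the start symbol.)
To compute FOLLOW(E), find every occurrence of E on a right-hand side N → α E β: add FIRST(β) \ {ε}, and if β is empty or nullable also add FOLLOW(N). Iterate to a fixed point.

In L → E E: E is followed by E, add FIRST(E) \ {ε} = { 'n' }
  E is nullable, so also add FOLLOW(L)
In L → E E: E is at the end, add FOLLOW(L)
In E → E n: E is followed by n, add FIRST(n) \ {ε} = { 'n' }

The FOLLOW sets referred to above (computed the same way, to a fixed point):
  FOLLOW(L) = { $ }

Taking the union: FOLLOW(E) = { $, 'n' }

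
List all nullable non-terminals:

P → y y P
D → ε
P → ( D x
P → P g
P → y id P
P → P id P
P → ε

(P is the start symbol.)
A non-terminal is nullable if it can derive ε (the empty string): either it has an ε-production, or it has a production whose right-hand side consists entirely of nullable non-terminals.

ε-productions: D → ε, P → ε
So D, P are immediately nullable.
Every non-terminal is now nullable.
Nullable = { 'D', 'P' }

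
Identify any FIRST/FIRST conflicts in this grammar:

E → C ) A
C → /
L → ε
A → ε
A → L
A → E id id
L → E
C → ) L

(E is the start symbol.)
Yes. A → ε / A → L on { ε }; A → L / A → E id id on { ')', '/' }

FIRST sets of the non-terminals at (or reachable through a nullable prefix from) the front of some alternative:
  FIRST(E) = { ')', '/' }
  FIRST(L) = { ')', '/', ε }

Productions for C:
  C → /: FIRST = { '/' }
  C → ) L: FIRST = { ')' }
Productions for L:
  L → ε: FIRST = { ε }
  L → E: FIRST = { ')', '/' }
Productions for A:
  A → ε: FIRST = { ε }
  A → L: FIRST = { ')', '/', ε }
  A → E id id: FIRST = { ')', '/' }
E has only one production, so no FIRST/FIRST conflict is possible there.

Conflict for A: A → ε and A → L
  Overlap: { ε }
Conflict for A: A → L and A → E id id
  Overlap: { ')', '/' }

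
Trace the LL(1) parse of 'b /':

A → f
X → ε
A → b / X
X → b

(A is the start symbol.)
LL(1) parsing maintains a stack (initially the start symbol over $) and the input. At each step: if the stack top is a terminal, match it against the current input token; if it is a non-terminal N, replace it with the RHS of M[N, lookahead] (the unique production whose predict set contains the lookahead).

Stack is shown with the top on the left.

Stack    Input  Action
----------------------
A $      b / $  output A → b / X
b / X $  b / $  match 'b'
/ X $    / $    match '/'
X $      $      output X → ε
$        $      accept

The string is accepted.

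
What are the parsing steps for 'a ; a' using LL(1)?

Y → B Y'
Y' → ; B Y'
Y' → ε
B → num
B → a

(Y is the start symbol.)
LL(1) parsing maintains a stack (initially the start symbol over $) and the input. At each step: if the stack top is a terminal, match it against the current input token; if it is a non-terminal N, replace it with the RHS of M[N, lookahead] (the unique production whose predict set contains the lookahead).

Stack is shown with the top on the left.

Stack     Input    Action
-------------------------
Y $       a ; a $  output Y → B Y'
B Y' $    a ; a $  output B → a
a Y' $    a ; a $  match 'a'
Y' $      ; a $    output Y' → ; B Y'
; B Y' $  ; a $    match ';'
B Y' $    a $      output B → a
a Y' $    a $      match 'a'
Y' $      $        output Y' → ε
$         $        accept

The string is accepted.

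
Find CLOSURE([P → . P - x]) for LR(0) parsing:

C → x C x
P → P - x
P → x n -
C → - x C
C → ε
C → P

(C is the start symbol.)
{ [P → . P - x], [P → . x n -] }

Start with: [P → . P - x]
  [P → . P - x] has the dot before P: add [P → . x n -]
No further items can be added.

CLOSURE = { [P → . P - x], [P → . x n -] }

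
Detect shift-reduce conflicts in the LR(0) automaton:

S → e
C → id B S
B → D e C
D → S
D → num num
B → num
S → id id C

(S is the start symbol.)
Yes — I10: [B → num .] vs [D → num . num]

A shift-reduce conflict occurs when an LR(0) state has both:
  - a complete (reduce) item [A → α .] (dot at the end), and
  - a shift item [B → β . c γ] (dot before a terminal).

Augment with S' → S and build the canonical LR(0) collection (I0 = CLOSURE({[S' → . S]}), then GOTO on every symbol after a dot until no new states appear). It has 15 states:
  I0: { [S → . e], [S → . id id C], [S' → . S] }  — shift
  I1: { [S' → S .] }  — accept
  I2: { [S → e .] }  — reduce
  I3: { [S → id . id C] }  — shift
  I4: { [C → . id B S], [S → id id . C] }  — shift
  I5: { [S → id id C .] }  — reduce
  I6: { [B → . D e C], [B → . num], [C → id . B S], [D → . S], [D → . num num], [S → . e], [S → . id id C] }  — shift
  I7: { [C → id B . S], [S → . e], [S → . id id C] }  — shift
  I8: { [B → D . e C] }  — shift
  I9: { [D → S .] }  — reduce
  I10: { [B → num .], [D → num . num] }  — shift, reduce
  I11: { [D → num num .] }  — reduce
  I12: { [B → D e . C], [C → . id B S] }  — shift
  I13: { [B → D e C .] }  — reduce
  I14: { [C → id B S .] }  — reduce

I10 contains reduce item [B → num .] and shift item [D → num . num] — shift-reduce conflict.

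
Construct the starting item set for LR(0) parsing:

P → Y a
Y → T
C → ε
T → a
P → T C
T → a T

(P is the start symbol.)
First, augment the grammar with P' → P
I₀ = CLOSURE({ [P' → . P] }):
  [P' → . P] has the dot before P: add [P → . Y a], [P → . T C]
  [P → . Y a] has the dot before Y: add [Y → . T]
  [P → . T C] has the dot before T: add [T → . a], [T → . a T]
No further items can be added.

I₀ = { [P → . T C], [P → . Y a], [P' → . P], [T → . a T], [T → . a], [Y → . T] }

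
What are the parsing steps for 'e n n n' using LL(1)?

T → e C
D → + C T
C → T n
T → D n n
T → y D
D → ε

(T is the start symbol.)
Stack is shown with the top on the left.

Stack      Input      Action
----------------------------
T $        e n n n $  output T → e C
e C $      e n n n $  match 'e'
C $        n n n $    output C → T n
T n $      n n n $    output T → D n n
D n n n $  n n n $    output D → ε
n n n $    n n n $    match 'n'
n n $      n n $      match 'n'
n $        n $        match 'n'
$          $          accept

The string is accepted.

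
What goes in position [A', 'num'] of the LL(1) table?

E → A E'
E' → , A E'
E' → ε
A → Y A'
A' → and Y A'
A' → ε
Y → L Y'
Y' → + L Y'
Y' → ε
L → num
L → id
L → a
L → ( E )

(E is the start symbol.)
Empty (error entry)

To find M[A', 'num'], we find productions for A' where 'num' is in the predict set (PREDICT(N → α) = (FIRST(α) \ {ε}) ∪ (FOLLOW(N) if α ⇒* ε)).

Relevant sets:
  FOLLOW(A') = { $, ')', ',' }

A' → and Y A': PREDICT = { 'and' }
A' → ε: PREDICT = { $, ')', ',' }

M[A', 'num'] is empty (no production applies)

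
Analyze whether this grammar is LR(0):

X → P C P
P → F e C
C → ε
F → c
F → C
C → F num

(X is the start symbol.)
No. Shift-reduce conflict between [C → .] and [F → . c]

A grammar is LR(0) if no state in the canonical LR(0) collection has:
  - both a shift item (dot before a terminal) and a complete item (shift-reduce conflict), or
  - two or more complete items (reduce-reduce conflict; the accept item [X' → X .] counts as a complete item here).

Augment with X' → X and build the canonical LR(0) collection (I0 = CLOSURE({[X' → . X]}), then GOTO on every symbol after a dot until no new states appear). It has 12 states:
  I0: { [C → . F num], [C → .], [F → . C], [F → . c], [P → . F e C], [X → . P C P], [X' → . X] }  — shift, reduce
  I1: { [F → C .] }  — reduce
  I2: { [C → F . num], [P → F . e C] }  — shift
  I3: { [C → . F num], [C → .], [F → . C], [F → . c], [X → P . C P] }  — shift, reduce
  I4: { [X' → X .] }  — accept
  I5: { [F → c .] }  — reduce
  I6: { [C → . F num], [C → .], [F → . C], [F → . c], [F → C .], [P → . F e C], [X → P C . P] }  — shift, 2 reduces
  I7: { [C → F . num] }  — shift
  I8: { [C → F num .] }  — reduce
  I9: { [X → P C P .] }  — reduce
  I10: { [C → . F num], [C → .], [F → . C], [F → . c], [P → F e . C] }  — shift, reduce
  I11: { [F → C .], [P → F e C .] }  — 2 reduces

Conflict in state I0:
  Shift-reduce conflict between [C → .] and [F → . c]
So the grammar is NOT LR(0).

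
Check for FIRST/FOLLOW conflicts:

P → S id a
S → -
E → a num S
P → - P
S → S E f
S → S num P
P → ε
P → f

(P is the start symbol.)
Yes. P → f with FOLLOW(P) on { 'f' }

A FIRST/FOLLOW conflict occurs when a non-terminal N has a nullable alternative N → β (β ⇒* ε) and another alternative N → α with FIRST(α) ∩ FOLLOW(N) ≠ ∅: on such a lookahead the parser cannot decide between expanding α and letting N vanish via β.

Nullable non-terminals: P.
FIRST sets used below: FIRST(S) = { '-' }

P: nullable alternative(s) P → ε; FOLLOW(P) = { $, 'a', 'f', 'id', 'num' }
  P → S id a: FIRST \ {ε} = { '-' } — disjoint from FOLLOW(P)
  P → - P: FIRST \ {ε} = { '-' } — disjoint from FOLLOW(P)
  P → ε: FIRST \ {ε} = { } — this is the only nullable alternative, skip
  P → f: FIRST \ {ε} = { 'f' } — overlaps FOLLOW(P) on { 'f' }: CONFLICT

E, S have no nullable alternative, so no FIRST/FOLLOW check is needed there.

So the grammar has 1 FIRST/FOLLOW conflict (marked CONFLICT above).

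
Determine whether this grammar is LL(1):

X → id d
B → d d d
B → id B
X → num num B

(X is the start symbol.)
A grammar is LL(1) if for each non-terminal N with multiple productions, the predict sets of those productions are pairwise disjoint, where PREDICT(N → α) = (FIRST(α) \ {ε}) ∪ (FOLLOW(N) if α ⇒* ε).

For X:
  PREDICT(X → id d) = { 'id' }
  PREDICT(X → num num B) = { 'num' }
For B:
  PREDICT(B → d d d) = { 'd' }
  PREDICT(B → id B) = { 'id' }

All predict sets are disjoint. The grammar IS LL(1).

Answer: Yes, the grammar is LL(1).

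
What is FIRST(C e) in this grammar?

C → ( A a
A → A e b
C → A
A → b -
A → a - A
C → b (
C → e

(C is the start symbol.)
FIRST sets of the non-terminals involved (from the grammar, by fixed-point iteration):
  FIRST(C) = { '(', 'a', 'b', 'e' }

To compute FIRST(C e), process the symbols left to right:
Symbol C is a non-terminal. Add FIRST(C) \ {ε} = { '(', 'a', 'b', 'e' }
C is not nullable (ε ∉ FIRST(C)), so stop here.
FIRST(C e) = { '(', 'a', 'b', 'e' }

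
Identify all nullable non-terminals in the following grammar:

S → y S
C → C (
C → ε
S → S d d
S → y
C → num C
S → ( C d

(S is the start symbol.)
ε-productions: C → ε
So C is immediately nullable.
No further non-terminal can be added: every production for the remaining non-terminals contains a terminal or a non-nullable non-terminal.
Nullable = { 'C' }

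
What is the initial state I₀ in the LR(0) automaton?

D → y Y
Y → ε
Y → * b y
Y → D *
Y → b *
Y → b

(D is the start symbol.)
First, augment the grammar with D' → D
I₀ = CLOSURE({ [D' → . D] }):
  [D' → . D] has the dot before D: add [D → . y Y]
No further items can be added.

I₀ = { [D → . y Y], [D' → . D] }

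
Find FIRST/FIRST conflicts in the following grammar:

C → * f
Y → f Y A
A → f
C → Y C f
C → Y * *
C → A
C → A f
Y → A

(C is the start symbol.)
FIRST sets of the non-terminals at (or reachable through a nullable prefix from) the front of some alternative:
  FIRST(Y) = { 'f' }
  FIRST(A) = { 'f' }

Productions for C:
  C → * f: FIRST = { '*' }
  C → Y C f: FIRST = { 'f' }
  C → Y * *: FIRST = { 'f' }
  C → A: FIRST = { 'f' }
  C → A f: FIRST = { 'f' }
Productions for Y:
  Y → f Y A: FIRST = { 'f' }
  Y → A: FIRST = { 'f' }
A has only one production, so no FIRST/FIRST conflict is possible there.

Conflict for C: C → Y C f and C → Y * *
  Overlap: { 'f' }
Conflict for C: C → Y C f and C → A
  Overlap: { 'f' }
Conflict for C: C → Y C f and C → A f
  Overlap: { 'f' }
Conflict for C: C → Y * * and C → A
  Overlap: { 'f' }
Conflict for C: C → Y * * and C → A f
  Overlap: { 'f' }
Conflict for C: C → A and C → A f
  Overlap: { 'f' }
Conflict for Y: Y → f Y A and Y → A
  Overlap: { 'f' }

Answer: Yes. C → Y C f / C → Y '*' '*' on { 'f' }; C → Y C f / C → A on { 'f' }; C → Y C f / C → A f on { 'f' }; C → Y '*' '*' / C → A on { 'f' }; C → Y '*' '*' / C → A f on { 'f' }; C → A / C → A f on { 'f' }; Y → f Y A / Y → A on { 'f' }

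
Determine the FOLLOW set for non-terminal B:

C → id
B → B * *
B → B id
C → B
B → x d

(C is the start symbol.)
To compute FOLLOW(B), find every occurrence of B on a right-hand side N → α B β: add FIRST(β) \ {ε}, and if β is empty or nullable also add FOLLOW(N). Iterate to a fixed point.

In B → B * *: B is followed by '*' '*', add FIRST('*' '*') \ {ε} = { '*' }
In B → B id: B is followed by id, add FIRST(id) \ {ε} = { 'id' }
In C → B: B is at the end, add FOLLOW(C)

The FOLLOW sets referred to above (computed the same way, to a fixed point):
  FOLLOW(C) = { $ }

Taking the union: FOLLOW(B) = { $, '*', 'id' }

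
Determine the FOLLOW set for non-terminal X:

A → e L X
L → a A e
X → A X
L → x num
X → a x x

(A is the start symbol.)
{ $, 'a', 'e' }

To compute FOLLOW(X), find every occurrence of X on a right-hand side N → α X β: add FIRST(β) \ {ε}, and if β is empty or nullable also add FOLLOW(N). Iterate to a fixed point.

In A → e L X: X is at the end, add FOLLOW(A)
In X → A X: X is at the end; this adds FOLLOW(X) to itself — nothing new

The FOLLOW sets referred to above (computed the same way, to a fixed point):
  FOLLOW(A) = { $, 'a', 'e' }

Taking the union: FOLLOW(X) = { $, 'a', 'e' }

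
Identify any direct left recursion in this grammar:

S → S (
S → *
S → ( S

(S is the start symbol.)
S → S (: LEFT RECURSIVE (starts with S)
S → *: starts with '*'
S → ( S: starts with '('

The grammar has direct left recursion on: S.

Answer: Yes, S is left-recursive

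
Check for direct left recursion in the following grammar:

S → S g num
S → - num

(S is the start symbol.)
Direct left recursion occurs when N → N α for some non-terminal N (the right-hand side begins with the left-hand side itself).

S → S g num: LEFT RECURSIVE (starts with S)
S → - num: starts with '-'

The grammar has direct left recursion on: S.

Answer: Yes, S is left-recursive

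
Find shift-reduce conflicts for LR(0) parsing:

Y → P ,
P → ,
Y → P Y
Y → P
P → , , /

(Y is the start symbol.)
Yes — I1: [P → , .] vs [P → , . , /]; I2: [Y → P .] vs [P → . ,]; I4: [P → , .] vs [P → , . , /]

Augment with Y' → Y and build the canonical LR(0) collection (I0 = CLOSURE({[Y' → . Y]}), then GOTO on every symbol after a dot until no new states appear). It has 8 states:
  I0: { [P → . , , /], [P → . ,], [Y → . P ,], [Y → . P Y], [Y → . P], [Y' → . Y] }  — shift
  I1: { [P → , . , /], [P → , .] }  — shift, reduce
  I2: { [P → . , , /], [P → . ,], [Y → . P ,], [Y → . P Y], [Y → . P], [Y → P . ,], [Y → P . Y], [Y → P .] }  — shift, reduce
  I3: { [Y' → Y .] }  — accept
  I4: { [P → , . , /], [P → , .], [Y → P , .] }  — shift, 2 reduces
  I5: { [Y → P Y .] }  — reduce
  I6: { [P → , , . /] }  — shift
  I7: { [P → , , / .] }  — reduce

I1 contains reduce item [P → , .] and shift item [P → , . , /] — shift-reduce conflict.
I2 contains reduce item [Y → P .] and shift items [P → . ,], [P → . , , /], [Y → P . ,] — shift-reduce conflict.
I4 contains reduce items [P → , .], [Y → P , .] and shift item [P → , . , /] — shift-reduce conflict.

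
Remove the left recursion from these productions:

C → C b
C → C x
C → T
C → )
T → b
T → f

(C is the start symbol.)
C → T C'
C → ) C'
C' → b C'
C' → x C'
C' → ε
T → b
T → f

C is directly left-recursive. The standard transformation for
  A → A α₁ | ... | A α_m | β₁ | ... | β_n
is
  A  → β₁ A' | ... | β_n A'
  A' → α₁ A' | ... | α_m A' | ε

C → T becomes C → T C'
C → ) becomes C → ) C'
C → C b becomes C' → b C'
C → C x becomes C' → x C'
Add C' → ε

Productions for other non-terminals are unchanged:
  T → b
  T → f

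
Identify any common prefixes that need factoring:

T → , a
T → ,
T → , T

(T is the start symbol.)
Yes, T has productions with common prefix ','

Left-factoring is needed when two productions for the same non-terminal
share a common prefix on the right-hand side.

Productions for T:
  T → , a
  T → ,
  T → , T

Found common prefix ',' in productions for T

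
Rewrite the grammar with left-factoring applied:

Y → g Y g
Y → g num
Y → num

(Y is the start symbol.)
Left-factoring transforms A → αβ₁ | αβ₂ into A → αA' and A' → β₁ | β₂
(α is the longest common prefix among the alternatives). Repeat until
no nonterminal has two alternatives with a common prefix.

Round 1: Y has alternatives sharing prefix 'g'. Introduce Y': Y → g Y'
  Add: Y' → Y g
  Add: Y' → num

No remaining common prefixes — done.

Resulting grammar:
Y → g Y'
Y' → Y g
Y' → num
Y → num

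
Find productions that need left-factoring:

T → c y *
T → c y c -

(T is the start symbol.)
Yes, T has productions with common prefix 'c y'

Left-factoring is needed when two productions for the same non-terminal
share a common prefix on the right-hand side.

Productions for T:
  T → c y *
  T → c y c -

Found common prefix 'c y' in productions for T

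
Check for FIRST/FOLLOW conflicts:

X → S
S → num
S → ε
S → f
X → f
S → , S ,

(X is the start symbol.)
Yes. S → ',' S ',' with FOLLOW(S) on { ',' }

A FIRST/FOLLOW conflict occurs when a non-terminal N has a nullable alternative N → β (β ⇒* ε) and another alternative N → α with FIRST(α) ∩ FOLLOW(N) ≠ ∅: on such a lookahead the parser cannot decide between expanding α and letting N vanish via β.

Nullable non-terminals: S, X.
FIRST sets used below: FIRST(S) = { ',', 'f', 'num', ε }

S: nullable alternative(s) S → ε; FOLLOW(S) = { $, ',' }
  S → num: FIRST \ {ε} = { 'num' } — disjoint from FOLLOW(S)
  S → ε: FIRST \ {ε} = { } — this is the only nullable alternative, skip
  S → f: FIRST \ {ε} = { 'f' } — disjoint from FOLLOW(S)
  S → , S ,: FIRST \ {ε} = { ',' } — overlaps FOLLOW(S) on { ',' }: CONFLICT

X: nullable alternative(s) X → S; FOLLOW(X) = { $ }
  X → S: FIRST \ {ε} = { ',', 'f', 'num' } — this is the only nullable alternative, skip
  X → f: FIRST \ {ε} = { 'f' } — disjoint from FOLLOW(X)

So the grammar has 1 FIRST/FOLLOW conflict (marked CONFLICT above).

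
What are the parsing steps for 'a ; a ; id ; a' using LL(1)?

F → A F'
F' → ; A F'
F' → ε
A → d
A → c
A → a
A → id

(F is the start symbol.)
LL(1) parsing maintains a stack (initially the start symbol over $) and the input. At each step: if the stack top is a terminal, match it against the current input token; if it is a non-terminal N, replace it with the RHS of M[N, lookahead] (the unique production whose predict set contains the lookahead).

Stack is shown with the top on the left.

Stack     Input             Action
----------------------------------
F $       a ; a ; id ; a $  output F → A F'
A F' $    a ; a ; id ; a $  output A → a
a F' $    a ; a ; id ; a $  match 'a'
F' $      ; a ; id ; a $    output F' → ; A F'
; A F' $  ; a ; id ; a $    match ';'
A F' $    a ; id ; a $      output A → a
a F' $    a ; id ; a $      match 'a'
F' $      ; id ; a $        output F' → ; A F'
; A F' $  ; id ; a $        match ';'
A F' $    id ; a $          output A → id
id F' $   id ; a $          match 'id'
F' $      ; a $             output F' → ; A F'
; A F' $  ; a $             match ';'
A F' $    a $               output A → a
a F' $    a $               match 'a'
F' $      $                 output F' → ε
$         $                 accept

The string is accepted.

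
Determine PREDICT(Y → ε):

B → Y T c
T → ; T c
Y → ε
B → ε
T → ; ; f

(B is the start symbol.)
{ ';' }

PREDICT(Y → ε) = (FIRST(RHS) \ {ε}) ∪ (FOLLOW(Y) if ε ∈ FIRST(RHS), i.e. RHS ⇒* ε)
The right-hand side is ε (FIRST(ε) = { ε }), so the predict set is FOLLOW(Y) = { ';' }
PREDICT(Y → ε) = { ';' }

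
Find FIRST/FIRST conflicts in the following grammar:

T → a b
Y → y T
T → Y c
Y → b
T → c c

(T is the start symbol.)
FIRST sets of the non-terminals at (or reachable through a nullable prefix from) the front of some alternative:
  FIRST(Y) = { 'b', 'y' }

Productions for T:
  T → a b: FIRST = { 'a' }
  T → Y c: FIRST = { 'b', 'y' }
  T → c c: FIRST = { 'c' }
Productions for Y:
  Y → y T: FIRST = { 'y' }
  Y → b: FIRST = { 'b' }

All alternatives of each non-terminal have pairwise disjoint FIRST sets.

Answer: No FIRST/FIRST conflicts.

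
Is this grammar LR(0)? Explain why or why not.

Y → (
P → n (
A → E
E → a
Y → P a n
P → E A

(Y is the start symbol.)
A grammar is LR(0) if no state in the canonical LR(0) collection has:
  - both a shift item (dot before a terminal) and a complete item (shift-reduce conflict), or
  - two or more complete items (reduce-reduce conflict; the accept item [Y' → Y .] counts as a complete item here).

Augment with Y' → Y and build the canonical LR(0) collection (I0 = CLOSURE({[Y' → . Y]}), then GOTO on every symbol after a dot until no new states appear). It has 12 states:
  I0: { [E → . a], [P → . E A], [P → . n (], [Y → . (], [Y → . P a n], [Y' → . Y] }  — shift
  I1: { [Y → ( .] }  — reduce
  I2: { [A → . E], [E → . a], [P → E . A] }  — shift
  I3: { [Y → P . a n] }  — shift
  I4: { [Y' → Y .] }  — accept
  I5: { [E → a .] }  — reduce
  I6: { [P → n . (] }  — shift
  I7: { [P → n ( .] }  — reduce
  I8: { [Y → P a . n] }  — shift
  I9: { [Y → P a n .] }  — reduce
  I10: { [P → E A .] }  — reduce
  I11: { [A → E .] }  — reduce

Every state is either a pure shift/goto state or contains exactly one complete item and nothing to shift — no conflicts. The grammar is LR(0).

Answer: Yes, the grammar is LR(0)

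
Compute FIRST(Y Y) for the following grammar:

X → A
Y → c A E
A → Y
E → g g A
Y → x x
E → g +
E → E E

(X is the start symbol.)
FIRST sets of the non-terminals involved (from the grammar, by fixed-point iteration):
  FIRST(Y) = { 'c', 'x' }

To compute FIRST(Y Y), process the symbols left to right:
Symbol Y is a non-terminal. Add FIRST(Y) \ {ε} = { 'c', 'x' }
Y is not nullable (ε ∉ FIRST(Y)), so stop here.
FIRST(Y Y) = { 'c', 'x' }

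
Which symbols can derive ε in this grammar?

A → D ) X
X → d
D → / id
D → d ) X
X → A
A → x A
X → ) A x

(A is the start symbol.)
A non-terminal is nullable if it can derive ε (the empty string): either it has an ε-production, or it has a production whose right-hand side consists entirely of nullable non-terminals.

There are no ε-productions, so no non-terminal can derive ε.
No non-terminals are nullable.

Answer: None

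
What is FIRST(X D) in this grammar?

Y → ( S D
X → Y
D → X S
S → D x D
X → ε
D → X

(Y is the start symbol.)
{ '(', 'x', ε }

FIRST sets of the non-terminals involved (from the grammar, by fixed-point iteration):
  FIRST(X) = { '(', ε }
  FIRST(D) = { '(', 'x', ε }

To compute FIRST(X D), process the symbols left to right:
Symbol X is a non-terminal. Add FIRST(X) \ {ε} = { '(' }
X is nullable (ε ∈ FIRST(X)), continue to the next symbol.
Symbol D is a non-terminal. Add FIRST(D) \ {ε} = { '(', 'x' }
D is nullable (ε ∈ FIRST(D)), continue to the next symbol.
All symbols are nullable, so ε is in the result.
FIRST(X D) = { '(', 'x', ε }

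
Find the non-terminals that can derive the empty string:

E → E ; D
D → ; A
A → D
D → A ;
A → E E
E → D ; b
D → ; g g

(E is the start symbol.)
A non-terminal is nullable if it can derive ε (the empty string): either it has an ε-production, or it has a production whose right-hand side consists entirely of nullable non-terminals.

There are no ε-productions, so no non-terminal can derive ε.
No non-terminals are nullable.

Answer: None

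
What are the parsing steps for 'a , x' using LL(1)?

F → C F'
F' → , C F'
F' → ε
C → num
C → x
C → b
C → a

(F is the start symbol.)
Stack is shown with the top on the left.

Stack     Input    Action
-------------------------
F $       a , x $  output F → C F'
C F' $    a , x $  output C → a
a F' $    a , x $  match 'a'
F' $      , x $    output F' → , C F'
, C F' $  , x $    match ','
C F' $    x $      output C → x
x F' $    x $      match 'x'
F' $      $        output F' → ε
$         $        accept

The string is accepted.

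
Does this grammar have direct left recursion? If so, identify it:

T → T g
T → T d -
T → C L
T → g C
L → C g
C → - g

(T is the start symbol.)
Direct left recursion occurs when N → N α for some non-terminal N (the right-hand side begins with the left-hand side itself).

T → T g: LEFT RECURSIVE (starts with T)
T → T d -: LEFT RECURSIVE (starts with T)
T → C L: starts with C
T → g C: starts with g
L → C g: starts with C
C → - g: starts with '-'

The grammar has direct left recursion on: T.

Answer: Yes, T is left-recursive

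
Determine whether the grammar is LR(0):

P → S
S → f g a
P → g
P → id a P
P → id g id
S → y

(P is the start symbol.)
Yes, the grammar is LR(0)

A grammar is LR(0) if no state in the canonical LR(0) collection has:
  - both a shift item (dot before a terminal) and a complete item (shift-reduce conflict), or
  - two or more complete items (reduce-reduce conflict; the accept item [P' → P .] counts as a complete item here).

Augment with P' → P and build the canonical LR(0) collection (I0 = CLOSURE({[P' → . P]}), then GOTO on every symbol after a dot until no new states appear). It has 13 states:
  I0: { [P → . S], [P → . g], [P → . id a P], [P → . id g id], [P' → . P], [S → . f g a], [S → . y] }  — shift
  I1: { [P' → P .] }  — accept
  I2: { [P → S .] }  — reduce
  I3: { [S → f . g a] }  — shift
  I4: { [P → g .] }  — reduce
  I5: { [P → id . a P], [P → id . g id] }  — shift
  I6: { [S → y .] }  — reduce
  I7: { [P → . S], [P → . g], [P → . id a P], [P → . id g id], [P → id a . P], [S → . f g a], [S → . y] }  — shift
  I8: { [P → id g . id] }  — shift
  I9: { [P → id g id .] }  — reduce
  I10: { [P → id a P .] }  — reduce
  I11: { [S → f g . a] }  — shift
  I12: { [S → f g a .] }  — reduce

Every state is either a pure shift/goto state or contains exactly one complete item and nothing to shift — no conflicts. The grammar is LR(0).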